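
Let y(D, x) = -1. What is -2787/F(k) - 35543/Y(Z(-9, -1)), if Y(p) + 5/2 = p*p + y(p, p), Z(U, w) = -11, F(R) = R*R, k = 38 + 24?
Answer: -273909529/903340 ≈ -303.22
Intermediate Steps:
k = 62
F(R) = R²
Y(p) = -7/2 + p² (Y(p) = -5/2 + (p*p - 1) = -5/2 + (p² - 1) = -5/2 + (-1 + p²) = -7/2 + p²)
-2787/F(k) - 35543/Y(Z(-9, -1)) = -2787/(62²) - 35543/(-7/2 + (-11)²) = -2787/3844 - 35543/(-7/2 + 121) = -2787*1/3844 - 35543/235/2 = -2787/3844 - 35543*2/235 = -2787/3844 - 71086/235 = -273909529/903340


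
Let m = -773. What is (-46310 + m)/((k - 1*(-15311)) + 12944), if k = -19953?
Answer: -47083/8302 ≈ -5.6713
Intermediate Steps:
(-46310 + m)/((k - 1*(-15311)) + 12944) = (-46310 - 773)/((-19953 - 1*(-15311)) + 12944) = -47083/((-19953 + 15311) + 12944) = -47083/(-4642 + 12944) = -47083/8302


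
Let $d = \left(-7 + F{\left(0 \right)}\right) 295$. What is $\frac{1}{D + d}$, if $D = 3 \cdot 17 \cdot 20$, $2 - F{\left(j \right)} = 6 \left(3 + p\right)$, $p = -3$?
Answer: $- \frac{1}{455} \approx -0.0021978$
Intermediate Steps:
$F{\left(j \right)} = 2$ ($F{\left(j \right)} = 2 - 6 \left(3 - 3\right) = 2 - 6 \cdot 0 = 2 - 0 = 2 + 0 = 2$)
$d = -1475$ ($d = \left(-7 + 2\right) 295 = \left(-5\right) 295 = -1475$)
$D = 1020$ ($D = 51 \cdot 20 = 1020$)
$\frac{1}{D + d} = \frac{1}{1020 - 1475} = \frac{1}{-455} = - \frac{1}{455}$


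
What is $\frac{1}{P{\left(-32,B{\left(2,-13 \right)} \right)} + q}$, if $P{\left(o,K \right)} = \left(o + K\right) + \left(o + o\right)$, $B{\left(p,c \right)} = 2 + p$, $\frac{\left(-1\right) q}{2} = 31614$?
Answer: $- \frac{1}{63320} \approx -1.5793 \cdot 10^{-5}$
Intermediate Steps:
$q = -63228$ ($q = \left(-2\right) 31614 = -63228$)
$P{\left(o,K \right)} = K + 3 o$ ($P{\left(o,K \right)} = \left(K + o\right) + 2 o = K + 3 o$)
$\frac{1}{P{\left(-32,B{\left(2,-13 \right)} \right)} + q} = \frac{1}{\left(\left(2 + 2\right) + 3 \left(-32\right)\right) - 63228} = \frac{1}{\left(4 - 96\right) - 63228} = \frac{1}{-92 - 63228} = \frac{1}{-63320} = - \frac{1}{63320}$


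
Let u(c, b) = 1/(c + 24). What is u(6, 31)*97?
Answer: 97/30 ≈ 3.2333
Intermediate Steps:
u(c, b) = 1/(24 + c)
u(6, 31)*97 = 97/(24 + 6) = 97/30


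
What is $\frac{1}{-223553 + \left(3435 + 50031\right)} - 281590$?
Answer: $- \frac{47894798331}{170087} \approx -2.8159 \cdot 10^{5}$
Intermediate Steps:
$\frac{1}{-223553 + \left(3435 + 50031\right)} - 281590 = \frac{1}{-223553 + 53466} - 281590 = \frac{1}{-170087} - 281590 = - \frac{1}{170087} - 281590 = - \frac{47894798331}{170087}$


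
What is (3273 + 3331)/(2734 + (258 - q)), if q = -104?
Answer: 1651/774 ≈ 2.1331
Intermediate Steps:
(3273 + 3331)/(2734 + (258 - q)) = (3273 + 3331)/(2734 + (258 - 1*(-104))) = 6604/(2734 + (258 + 104)) = 6604/(2734 + 362) = 6604/3096 = 6604*(1/3096) = 1651/774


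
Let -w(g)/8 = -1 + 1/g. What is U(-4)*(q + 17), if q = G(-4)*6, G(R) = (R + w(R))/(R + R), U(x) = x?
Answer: -50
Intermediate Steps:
w(g) = 8 - 8/g (w(g) = -8*(-1 + 1/g) = 8 - 8/g)
G(R) = (8 + R - 8/R)/(2*R) (G(R) = (R + (8 - 8/R))/(R + R) = (8 + R - 8/R)/((2*R)) = (8 + R - 8/R)*(1/(2*R)) = (8 + R - 8/R)/(2*R))
q = -9/2 (q = (½ - 4/(-4)² + 4/(-4))*6 = (½ - 4*1/16 + 4*(-¼))*6 = (½ - ¼ - 1)*6 = -¾*6 = -9/2 ≈ -4.5000)
U(-4)*(q + 17) = -4*(-9/2 + 17) = -4*25/2 = -50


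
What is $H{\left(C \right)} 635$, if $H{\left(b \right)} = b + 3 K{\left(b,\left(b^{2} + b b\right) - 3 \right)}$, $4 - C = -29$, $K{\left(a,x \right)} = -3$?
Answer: $15240$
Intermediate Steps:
$C = 33$ ($C = 4 - -29 = 4 + 29 = 33$)
$H{\left(b \right)} = -9 + b$ ($H{\left(b \right)} = b + 3 \left(-3\right) = b - 9 = -9 + b$)
$H{\left(C \right)} 635 = \left(-9 + 33\right) 635 = 24 \cdot 635 = 15240$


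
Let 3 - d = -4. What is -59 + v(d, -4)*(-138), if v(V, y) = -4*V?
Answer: 3805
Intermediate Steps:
d = 7 (d = 3 - 1*(-4) = 3 + 4 = 7)
-59 + v(d, -4)*(-138) = -59 - 4*7*(-138) = -59 - 28*(-138) = -59 + 3864 = 3805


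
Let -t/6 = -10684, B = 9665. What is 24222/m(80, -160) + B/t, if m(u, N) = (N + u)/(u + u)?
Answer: -3105444511/64104 ≈ -48444.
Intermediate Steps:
m(u, N) = (N + u)/(2*u) (m(u, N) = (N + u)/((2*u)) = (N + u)*(1/(2*u)) = (N + u)/(2*u))
t = 64104 (t = -6*(-10684) = 64104)
24222/m(80, -160) + B/t = 24222/(((½)*(-160 + 80)/80)) + 9665/64104 = 24222/(((½)*(1/80)*(-80))) + 9665*(1/64104) = 24222/(-½) + 9665/64104 = 24222*(-2) + 9665/64104 = -48444 + 9665/64104 = -3105444511/64104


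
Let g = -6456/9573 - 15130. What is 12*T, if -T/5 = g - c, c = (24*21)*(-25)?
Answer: 484522920/3191 ≈ 1.5184e+5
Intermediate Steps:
c = -12600 (c = 504*(-25) = -12600)
g = -48281982/3191 (g = -6456*1/9573 - 15130 = -2152/3191 - 15130 = -48281982/3191 ≈ -15131.)
T = 40376910/3191 (T = -5*(-48281982/3191 - 1*(-12600)) = -5*(-48281982/3191 + 12600) = -5*(-8075382/3191) = 40376910/3191 ≈ 12653.)
12*T = 12*(40376910/3191) = 484522920/3191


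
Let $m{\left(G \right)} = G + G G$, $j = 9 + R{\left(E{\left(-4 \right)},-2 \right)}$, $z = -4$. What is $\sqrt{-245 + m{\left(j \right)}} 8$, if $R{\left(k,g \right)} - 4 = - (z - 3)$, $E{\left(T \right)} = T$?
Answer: $40 \sqrt{7} \approx 105.83$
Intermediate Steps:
$R{\left(k,g \right)} = 11$ ($R{\left(k,g \right)} = 4 - \left(-4 - 3\right) = 4 - -7 = 4 + 7 = 11$)
$j = 20$ ($j = 9 + 11 = 20$)
$m{\left(G \right)} = G + G^{2}$
$\sqrt{-245 + m{\left(j \right)}} 8 = \sqrt{-245 + 20 \left(1 + 20\right)} 8 = \sqrt{-245 + 20 \cdot 21} \cdot 8 = \sqrt{-245 + 420} \cdot 8 = \sqrt{175} \cdot 8 = 5 \sqrt{7} \cdot 8 = 40 \sqrt{7}$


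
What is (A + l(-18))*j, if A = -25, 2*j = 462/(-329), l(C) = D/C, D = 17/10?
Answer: 49687/2820 ≈ 17.620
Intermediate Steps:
D = 17/10 (D = 17*(⅒) = 17/10 ≈ 1.7000)
l(C) = 17/(10*C)
j = -33/47 (j = (462/(-329))/2 = (462*(-1/329))/2 = (½)*(-66/47) = -33/47 ≈ -0.70213)
(A + l(-18))*j = (-25 + (17/10)/(-18))*(-33/47) = (-25 + (17/10)*(-1/18))*(-33/47) = (-25 - 17/180)*(-33/47) = -4517/180*(-33/47) = 49687/2820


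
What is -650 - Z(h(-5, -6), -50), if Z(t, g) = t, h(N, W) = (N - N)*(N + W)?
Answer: -650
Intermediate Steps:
h(N, W) = 0 (h(N, W) = 0*(N + W) = 0)
-650 - Z(h(-5, -6), -50) = -650 - 1*0 = -650 + 0 = -650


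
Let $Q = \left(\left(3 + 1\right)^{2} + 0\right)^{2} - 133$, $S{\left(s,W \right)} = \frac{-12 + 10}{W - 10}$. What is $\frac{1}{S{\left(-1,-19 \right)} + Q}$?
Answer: $\frac{29}{3569} \approx 0.0081255$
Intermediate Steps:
$S{\left(s,W \right)} = - \frac{2}{-10 + W}$
$Q = 123$ ($Q = \left(4^{2} + 0\right)^{2} - 133 = \left(16 + 0\right)^{2} - 133 = 16^{2} - 133 = 256 - 133 = 123$)
$\frac{1}{S{\left(-1,-19 \right)} + Q} = \frac{1}{- \frac{2}{-10 - 19} + 123} = \frac{1}{- \frac{2}{-29} + 123} = \frac{1}{\left(-2\right) \left(- \frac{1}{29}\right) + 123} = \frac{1}{\frac{2}{29} + 123} = \frac{1}{\frac{3569}{29}} = \frac{29}{3569}$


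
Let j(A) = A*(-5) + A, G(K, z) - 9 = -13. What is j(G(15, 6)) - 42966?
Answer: -42950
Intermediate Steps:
G(K, z) = -4 (G(K, z) = 9 - 13 = -4)
j(A) = -4*A (j(A) = -5*A + A = -4*A)
j(G(15, 6)) - 42966 = -4*(-4) - 42966 = 16 - 42966 = -42950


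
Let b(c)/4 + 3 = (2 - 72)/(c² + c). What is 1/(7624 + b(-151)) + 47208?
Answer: 813920305881/17241152 ≈ 47208.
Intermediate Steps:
b(c) = -12 - 280/(c + c²) (b(c) = -12 + 4*((2 - 72)/(c² + c)) = -12 + 4*(-70/(c + c²)) = -12 - 280/(c + c²))
1/(7624 + b(-151)) + 47208 = 1/(7624 + 4*(-70 - 3*(-151) - 3*(-151)²)/(-151*(1 - 151))) + 47208 = 1/(7624 + 4*(-1/151)*(-70 + 453 - 3*22801)/(-150)) + 47208 = 1/(7624 + 4*(-1/151)*(-1/150)*(-70 + 453 - 68403)) + 47208 = 1/(7624 + 4*(-1/151)*(-1/150)*(-68020)) + 47208 = 1/(7624 - 27208/2265) + 47208 = 1/(17241152/2265) + 47208 = 2265/17241152 + 47208 = 813920305881/17241152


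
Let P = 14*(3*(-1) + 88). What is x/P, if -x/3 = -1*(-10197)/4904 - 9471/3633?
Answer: 1342869/1009586480 ≈ 0.0013301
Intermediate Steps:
P = 1190 (P = 14*(-3 + 88) = 14*85 = 1190)
x = 1342869/848392 (x = -3*(-1*(-10197)/4904 - 9471/3633) = -3*(10197*(1/4904) - 9471*1/3633) = -3*(10197/4904 - 451/173) = -3*(-447623/848392) = 1342869/848392 ≈ 1.5828)
x/P = (1342869/848392)/1190 = (1342869/848392)*(1/1190) = 1342869/1009586480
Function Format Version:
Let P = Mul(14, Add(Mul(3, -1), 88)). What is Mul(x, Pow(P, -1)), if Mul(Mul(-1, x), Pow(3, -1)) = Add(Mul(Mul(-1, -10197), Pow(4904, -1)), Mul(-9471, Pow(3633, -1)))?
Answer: Rational(1342869, 1009586480) ≈ 0.0013301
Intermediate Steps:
P = 1190 (P = Mul(14, Add(-3, 88)) = Mul(14, 85) = 1190)
x = Rational(1342869, 848392) (x = Mul(-3, Add(Mul(Mul(-1, -10197), Pow(4904, -1)), Mul(-9471, Pow(3633, -1)))) = Mul(-3, Add(Mul(10197, Rational(1, 4904)), Mul(-9471, Rational(1, 3633)))) = Mul(-3, Add(Rational(10197, 4904), Rational(-451, 173))) = Mul(-3, Rational(-447623, 848392)) = Rational(1342869, 848392) ≈ 1.5828)
Mul(x, Pow(P, -1)) = Mul(Rational(1342869, 848392), Pow(1190, -1)) = Mul(Rational(1342869, 848392), Rational(1, 1190)) = Rational(1342869, 1009586480)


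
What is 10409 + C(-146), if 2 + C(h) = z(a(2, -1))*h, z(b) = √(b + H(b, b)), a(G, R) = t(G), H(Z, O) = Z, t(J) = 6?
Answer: 10407 - 292*√3 ≈ 9901.2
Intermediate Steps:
a(G, R) = 6
z(b) = √2*√b (z(b) = √(b + b) = √(2*b) = √2*√b)
C(h) = -2 + 2*h*√3 (C(h) = -2 + (√2*√6)*h = -2 + (2*√3)*h = -2 + 2*h*√3)
10409 + C(-146) = 10409 + (-2 + 2*(-146)*√3) = 10409 + (-2 - 292*√3) = 10407 - 292*√3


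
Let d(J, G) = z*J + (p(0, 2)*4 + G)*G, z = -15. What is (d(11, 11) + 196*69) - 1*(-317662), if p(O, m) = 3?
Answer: 331274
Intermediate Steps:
d(J, G) = -15*J + G*(12 + G) (d(J, G) = -15*J + (3*4 + G)*G = -15*J + (12 + G)*G = -15*J + G*(12 + G))
(d(11, 11) + 196*69) - 1*(-317662) = ((11² - 15*11 + 12*11) + 196*69) - 1*(-317662) = ((121 - 165 + 132) + 13524) + 317662 = (88 + 13524) + 317662 = 13612 + 317662 = 331274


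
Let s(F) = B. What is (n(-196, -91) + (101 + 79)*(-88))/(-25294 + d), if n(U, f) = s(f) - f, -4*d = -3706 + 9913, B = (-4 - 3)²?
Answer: 62800/107383 ≈ 0.58482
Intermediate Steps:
B = 49 (B = (-7)² = 49)
d = -6207/4 (d = -(-3706 + 9913)/4 = -¼*6207 = -6207/4 ≈ -1551.8)
s(F) = 49
n(U, f) = 49 - f
(n(-196, -91) + (101 + 79)*(-88))/(-25294 + d) = ((49 - 1*(-91)) + (101 + 79)*(-88))/(-25294 - 6207/4) = ((49 + 91) + 180*(-88))/(-107383/4) = (140 - 15840)*(-4/107383) = -15700*(-4/107383) = 62800/107383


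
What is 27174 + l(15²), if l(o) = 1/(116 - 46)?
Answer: 1902181/70 ≈ 27174.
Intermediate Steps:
l(o) = 1/70
27174 + l(15²) = 27174 + 1/70 = 1902181/70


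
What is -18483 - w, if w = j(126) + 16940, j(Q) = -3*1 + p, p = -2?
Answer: -35418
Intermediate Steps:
j(Q) = -5 (j(Q) = -3*1 - 2 = -3 - 2 = -5)
w = 16935 (w = -5 + 16940 = 16935)
-18483 - w = -18483 - 1*16935 = -18483 - 16935 = -35418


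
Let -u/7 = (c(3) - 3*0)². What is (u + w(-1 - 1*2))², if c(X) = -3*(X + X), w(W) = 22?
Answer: 5044516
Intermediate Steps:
c(X) = -6*X
u = -2268 (u = -7*(-6*3 - 3*0)² = -7*(-18 + 0)² = -7*(-18)² = -7*324 = -2268)
(u + w(-1 - 1*2))² = (-2268 + 22)² = (-2246)² = 5044516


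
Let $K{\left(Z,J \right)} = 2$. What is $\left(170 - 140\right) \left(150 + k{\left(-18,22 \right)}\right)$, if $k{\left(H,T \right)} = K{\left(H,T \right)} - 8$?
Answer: $4320$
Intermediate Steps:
$k{\left(H,T \right)} = -6$ ($k{\left(H,T \right)} = 2 - 8 = -6$)
$\left(170 - 140\right) \left(150 + k{\left(-18,22 \right)}\right) = \left(170 - 140\right) \left(150 - 6\right) = \left(170 - 140\right) 144 = 30 \cdot 144 = 4320$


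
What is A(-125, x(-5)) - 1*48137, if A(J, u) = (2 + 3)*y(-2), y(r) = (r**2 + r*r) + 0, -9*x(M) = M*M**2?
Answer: -48097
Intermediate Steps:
x(M) = -M**3/9 (x(M) = -M*M**2/9 = -M**3/9)
y(r) = 2*r**2 (y(r) = (r**2 + r**2) + 0 = 2*r**2 + 0 = 2*r**2)
A(J, u) = 40 (A(J, u) = (2 + 3)*(2*(-2)**2) = 5*(2*4) = 5*8 = 40)
A(-125, x(-5)) - 1*48137 = 40 - 1*48137 = 40 - 48137 = -48097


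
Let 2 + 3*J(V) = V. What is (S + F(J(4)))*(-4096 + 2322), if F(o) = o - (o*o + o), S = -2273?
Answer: 36297814/9 ≈ 4.0331e+6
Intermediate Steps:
J(V) = -⅔ + V/3
F(o) = -o² (F(o) = o - (o² + o) = o - (o + o²) = o + (-o - o²) = -o²)
(S + F(J(4)))*(-4096 + 2322) = (-2273 - (-⅔ + (⅓)*4)²)*(-4096 + 2322) = (-2273 - (-⅔ + 4/3)²)*(-1774) = (-2273 - (⅔)²)*(-1774) = (-2273 - 1*4/9)*(-1774) = (-2273 - 4/9)*(-1774) = -20461/9*(-1774) = 36297814/9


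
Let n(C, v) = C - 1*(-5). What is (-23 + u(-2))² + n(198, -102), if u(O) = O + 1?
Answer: 779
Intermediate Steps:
u(O) = 1 + O
n(C, v) = 5 + C (n(C, v) = C + 5 = 5 + C)
(-23 + u(-2))² + n(198, -102) = (-23 + (1 - 2))² + (5 + 198) = (-23 - 1)² + 203 = (-24)² + 203 = 576 + 203 = 779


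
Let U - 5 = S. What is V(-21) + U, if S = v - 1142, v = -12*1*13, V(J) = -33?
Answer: -1326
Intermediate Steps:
v = -156 (v = -12*13 = -156)
S = -1298 (S = -156 - 1142 = -1298)
U = -1293 (U = 5 - 1298 = -1293)
V(-21) + U = -33 - 1293 = -1326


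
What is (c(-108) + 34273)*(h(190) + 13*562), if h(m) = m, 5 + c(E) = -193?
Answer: 255426200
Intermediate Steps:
c(E) = -198 (c(E) = -5 - 193 = -198)
(c(-108) + 34273)*(h(190) + 13*562) = (-198 + 34273)*(190 + 13*562) = 34075*(190 + 7306) = 34075*7496 = 255426200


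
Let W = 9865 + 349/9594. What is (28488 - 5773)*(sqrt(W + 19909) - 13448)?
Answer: -305471320 + 22715*sqrt(304505143930)/3198 ≈ -3.0155e+8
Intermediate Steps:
W = 94645159/9594 (W = 9865 + 349*(1/9594) = 9865 + 349/9594 = 94645159/9594 ≈ 9865.0)
(28488 - 5773)*(sqrt(W + 19909) - 13448) = (28488 - 5773)*(sqrt(94645159/9594 + 19909) - 13448) = 22715*(sqrt(285652105/9594) - 13448) = 22715*(sqrt(304505143930)/3198 - 13448) = 22715*(-13448 + sqrt(304505143930)/3198) = -305471320 + 22715*sqrt(304505143930)/3198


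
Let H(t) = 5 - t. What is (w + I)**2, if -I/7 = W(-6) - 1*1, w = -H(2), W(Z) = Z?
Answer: 2116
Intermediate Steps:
w = -3 (w = -(5 - 1*2) = -(5 - 2) = -1*3 = -3)
I = 49 (I = -7*(-6 - 1*1) = -7*(-6 - 1) = -7*(-7) = 49)
(w + I)**2 = (-3 + 49)**2 = 46**2 = 2116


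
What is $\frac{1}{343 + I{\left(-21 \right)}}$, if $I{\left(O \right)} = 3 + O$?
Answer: $\frac{1}{325} \approx 0.0030769$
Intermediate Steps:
$\frac{1}{343 + I{\left(-21 \right)}} = \frac{1}{343 + \left(3 - 21\right)} = \frac{1}{343 - 18} = \frac{1}{325}$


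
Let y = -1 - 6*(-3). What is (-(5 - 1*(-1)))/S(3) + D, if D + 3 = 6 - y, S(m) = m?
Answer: -16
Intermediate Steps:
y = 17 (y = -1 - 1*(-18) = -1 + 18 = 17)
D = -14 (D = -3 + (6 - 1*17) = -3 + (6 - 17) = -3 - 11 = -14)
(-(5 - 1*(-1)))/S(3) + D = (-(5 - 1*(-1)))/3 - 14 = (-(5 + 1))/3 - 14 = (-1*6)/3 - 14 = (⅓)*(-6) - 14 = -2 - 14 = -16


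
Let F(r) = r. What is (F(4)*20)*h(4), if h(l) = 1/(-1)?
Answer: -80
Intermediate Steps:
h(l) = -1
(F(4)*20)*h(4) = (4*20)*(-1) = 80*(-1) = -80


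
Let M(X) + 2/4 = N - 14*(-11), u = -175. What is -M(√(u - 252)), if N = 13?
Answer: -333/2 ≈ -166.50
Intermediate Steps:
M(X) = 333/2 (M(X) = -½ + (13 - 14*(-11)) = -½ + (13 + 154) = -½ + 167 = 333/2)
-M(√(u - 252)) = -1*333/2 = -333/2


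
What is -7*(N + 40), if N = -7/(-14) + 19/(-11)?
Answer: -5971/22 ≈ -271.41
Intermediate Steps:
N = -27/22 (N = -7*(-1/14) + 19*(-1/11) = 1/2 - 19/11 = -27/22 ≈ -1.2273)
-7*(N + 40) = -7*(-27/22 + 40) = -7*853/22 = -5971/22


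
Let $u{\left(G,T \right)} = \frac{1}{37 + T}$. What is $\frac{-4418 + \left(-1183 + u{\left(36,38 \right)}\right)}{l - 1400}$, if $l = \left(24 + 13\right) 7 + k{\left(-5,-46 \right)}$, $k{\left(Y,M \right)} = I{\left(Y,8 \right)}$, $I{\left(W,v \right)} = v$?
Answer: $\frac{420074}{84975} \approx 4.9435$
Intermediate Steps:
$k{\left(Y,M \right)} = 8$
$l = 267$ ($l = \left(24 + 13\right) 7 + 8 = 37 \cdot 7 + 8 = 259 + 8 = 267$)
$\frac{-4418 + \left(-1183 + u{\left(36,38 \right)}\right)}{l - 1400} = \frac{-4418 - \left(1183 - \frac{1}{37 + 38}\right)}{267 - 1400} = \frac{-4418 - \left(1183 - \frac{1}{75}\right)}{-1133} = \left(-4418 + \left(-1183 + \frac{1}{75}\right)\right) \left(- \frac{1}{1133}\right) = \left(-4418 - \frac{88724}{75}\right) \left(- \frac{1}{1133}\right) = \left(- \frac{420074}{75}\right) \left(- \frac{1}{1133}\right) = \frac{420074}{84975}$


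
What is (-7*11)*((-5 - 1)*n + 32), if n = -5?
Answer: -4774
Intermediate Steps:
(-7*11)*((-5 - 1)*n + 32) = (-7*11)*((-5 - 1)*(-5) + 32) = -77*(-6*(-5) + 32) = -77*(30 + 32) = -77*62 = -4774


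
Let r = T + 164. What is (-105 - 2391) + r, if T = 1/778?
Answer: -1814295/778 ≈ -2332.0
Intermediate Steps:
T = 1/778 ≈ 0.0012853
r = 127593/778 (r = 1/778 + 164 = 127593/778 ≈ 164.00)
(-105 - 2391) + r = (-105 - 2391) + 127593/778 = -2496 + 127593/778 = -1814295/778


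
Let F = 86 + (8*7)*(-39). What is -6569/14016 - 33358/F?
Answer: 226881983/14702784 ≈ 15.431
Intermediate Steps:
F = -2098 (F = 86 + 56*(-39) = 86 - 2184 = -2098)
-6569/14016 - 33358/F = -6569/14016 - 33358/(-2098) = -6569*1/14016 - 33358*(-1/2098) = -6569/14016 + 16679/1049 = 226881983/14702784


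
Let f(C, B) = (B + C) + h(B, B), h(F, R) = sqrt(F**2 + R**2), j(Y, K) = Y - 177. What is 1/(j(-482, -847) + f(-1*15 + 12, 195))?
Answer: -467/142039 - 195*sqrt(2)/142039 ≈ -0.0052294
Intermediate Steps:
j(Y, K) = -177 + Y
f(C, B) = B + C + sqrt(2)*sqrt(B**2) (f(C, B) = (B + C) + sqrt(B**2 + B**2) = (B + C) + sqrt(2*B**2) = (B + C) + sqrt(2)*sqrt(B**2) = B + C + sqrt(2)*sqrt(B**2))
1/(j(-482, -847) + f(-1*15 + 12, 195)) = 1/((-177 - 482) + (195 + (-1*15 + 12) + sqrt(2)*sqrt(195**2))) = 1/(-659 + (195 + (-15 + 12) + sqrt(2)*sqrt(38025))) = 1/(-659 + (195 - 3 + sqrt(2)*195)) = 1/(-659 + (195 - 3 + 195*sqrt(2))) = 1/(-659 + (192 + 195*sqrt(2))) = 1/(-467 + 195*sqrt(2))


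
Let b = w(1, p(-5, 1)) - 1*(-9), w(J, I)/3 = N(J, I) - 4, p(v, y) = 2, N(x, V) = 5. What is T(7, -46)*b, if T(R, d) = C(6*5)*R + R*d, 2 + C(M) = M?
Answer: -1512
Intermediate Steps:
w(J, I) = 3 (w(J, I) = 3*(5 - 4) = 3*1 = 3)
C(M) = -2 + M
T(R, d) = 28*R + R*d (T(R, d) = (-2 + 6*5)*R + R*d = (-2 + 30)*R + R*d = 28*R + R*d)
b = 12 (b = 3 - 1*(-9) = 3 + 9 = 12)
T(7, -46)*b = (7*(28 - 46))*12 = (7*(-18))*12 = -126*12 = -1512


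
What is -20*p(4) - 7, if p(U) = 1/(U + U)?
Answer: -19/2 ≈ -9.5000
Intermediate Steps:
p(U) = 1/(2*U)
-20*p(4) - 7 = -10/4 - 7 = -20*⅛ - 7 = -5/2 - 7 = -19/2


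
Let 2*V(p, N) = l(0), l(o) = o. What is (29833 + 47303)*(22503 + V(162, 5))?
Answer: 1735791408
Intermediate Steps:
V(p, N) = 0 (V(p, N) = (1/2)*0 = 0)
(29833 + 47303)*(22503 + V(162, 5)) = (29833 + 47303)*(22503 + 0) = 77136*22503 = 1735791408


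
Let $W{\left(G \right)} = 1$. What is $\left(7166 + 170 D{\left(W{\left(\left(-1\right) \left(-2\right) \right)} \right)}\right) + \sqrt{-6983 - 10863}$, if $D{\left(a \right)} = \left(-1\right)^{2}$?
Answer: $7336 + i \sqrt{17846} \approx 7336.0 + 133.59 i$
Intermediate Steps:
$D{\left(a \right)} = 1$
$\left(7166 + 170 D{\left(W{\left(\left(-1\right) \left(-2\right) \right)} \right)}\right) + \sqrt{-6983 - 10863} = \left(7166 + 170 \cdot 1\right) + \sqrt{-6983 - 10863} = \left(7166 + 170\right) + \sqrt{-17846} = 7336 + i \sqrt{17846}$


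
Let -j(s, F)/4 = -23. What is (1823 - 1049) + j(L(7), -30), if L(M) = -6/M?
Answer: 866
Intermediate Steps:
j(s, F) = 92 (j(s, F) = -4*(-23) = 92)
(1823 - 1049) + j(L(7), -30) = (1823 - 1049) + 92 = 774 + 92 = 866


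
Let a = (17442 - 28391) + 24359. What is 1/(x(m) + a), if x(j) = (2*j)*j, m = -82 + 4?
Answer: 1/25578 ≈ 3.9096e-5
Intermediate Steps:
m = -78
x(j) = 2*j**2
a = 13410 (a = -10949 + 24359 = 13410)
1/(x(m) + a) = 1/(2*(-78)**2 + 13410) = 1/(2*6084 + 13410) = 1/(12168 + 13410) = 1/25578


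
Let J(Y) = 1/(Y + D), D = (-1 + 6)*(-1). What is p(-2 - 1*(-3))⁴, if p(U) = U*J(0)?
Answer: 1/625 ≈ 0.0016000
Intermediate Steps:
D = -5 (D = 5*(-1) = -5)
J(Y) = 1/(-5 + Y) (J(Y) = 1/(Y - 5) = 1/(-5 + Y))
p(U) = -U/5 (p(U) = U/(-5 + 0) = U/(-5) = U*(-⅕) = -U/5)
p(-2 - 1*(-3))⁴ = (-(-2 - 1*(-3))/5)⁴ = (-(-2 + 3)/5)⁴ = (-⅕*1)⁴ = (-⅕)⁴ = 1/625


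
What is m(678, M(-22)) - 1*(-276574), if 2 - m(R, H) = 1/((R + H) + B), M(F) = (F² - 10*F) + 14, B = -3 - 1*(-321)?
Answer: 474051263/1714 ≈ 2.7658e+5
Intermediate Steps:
B = 318 (B = -3 + 321 = 318)
M(F) = 14 + F² - 10*F
m(R, H) = 2 - 1/(318 + H + R) (m(R, H) = 2 - 1/((R + H) + 318) = 2 - 1/((H + R) + 318) = 2 - 1/(318 + H + R))
m(678, M(-22)) - 1*(-276574) = (635 + 2*(14 + (-22)² - 10*(-22)) + 2*678)/(318 + (14 + (-22)² - 10*(-22)) + 678) - 1*(-276574) = (635 + 2*(14 + 484 + 220) + 1356)/(318 + (14 + 484 + 220) + 678) + 276574 = (635 + 2*718 + 1356)/(318 + 718 + 678) + 276574 = (635 + 1436 + 1356)/1714 + 276574 = (1/1714)*3427 + 276574 = 3427/1714 + 276574 = 474051263/1714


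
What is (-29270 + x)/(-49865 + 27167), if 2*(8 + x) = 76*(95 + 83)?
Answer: 11257/11349 ≈ 0.99189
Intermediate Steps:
x = 6756 (x = -8 + (76*(95 + 83))/2 = -8 + (76*178)/2 = -8 + (½)*13528 = -8 + 6764 = 6756)
(-29270 + x)/(-49865 + 27167) = (-29270 + 6756)/(-49865 + 27167) = -22514/(-22698) = -22514*(-1/22698) = 11257/11349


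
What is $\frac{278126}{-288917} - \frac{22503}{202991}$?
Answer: $- \frac{62958574117}{58647550747} \approx -1.0735$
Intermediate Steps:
$\frac{278126}{-288917} - \frac{22503}{202991} = 278126 \left(- \frac{1}{288917}\right) - \frac{22503}{202991} = - \frac{278126}{288917} - \frac{22503}{202991} = - \frac{62958574117}{58647550747}$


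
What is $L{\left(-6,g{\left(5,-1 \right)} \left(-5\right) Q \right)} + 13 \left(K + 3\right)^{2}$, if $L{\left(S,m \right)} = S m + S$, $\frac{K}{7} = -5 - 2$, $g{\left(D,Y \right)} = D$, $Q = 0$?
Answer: $27502$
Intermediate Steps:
$K = -49$ ($K = 7 \left(-5 - 2\right) = 7 \left(-7\right) = -49$)
$L{\left(S,m \right)} = S + S m$
$L{\left(-6,g{\left(5,-1 \right)} \left(-5\right) Q \right)} + 13 \left(K + 3\right)^{2} = - 6 \left(1 + 5 \left(-5\right) 0\right) + 13 \left(-49 + 3\right)^{2} = - 6 \left(1 - 0\right) + 13 \left(-46\right)^{2} = - 6 \left(1 + 0\right) + 13 \cdot 2116 = \left(-6\right) 1 + 27508 = -6 + 27508 = 27502$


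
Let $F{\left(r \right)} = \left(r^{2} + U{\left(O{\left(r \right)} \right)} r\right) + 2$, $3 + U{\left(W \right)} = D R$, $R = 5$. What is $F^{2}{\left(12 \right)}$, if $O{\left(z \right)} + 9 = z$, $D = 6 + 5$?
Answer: $592900$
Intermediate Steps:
$D = 11$
$O{\left(z \right)} = -9 + z$
$U{\left(W \right)} = 52$ ($U{\left(W \right)} = -3 + 11 \cdot 5 = -3 + 55 = 52$)
$F{\left(r \right)} = 2 + r^{2} + 52 r$ ($F{\left(r \right)} = \left(r^{2} + 52 r\right) + 2 = 2 + r^{2} + 52 r$)
$F^{2}{\left(12 \right)} = \left(2 + 12^{2} + 52 \cdot 12\right)^{2} = \left(2 + 144 + 624\right)^{2} = 770^{2} = 592900$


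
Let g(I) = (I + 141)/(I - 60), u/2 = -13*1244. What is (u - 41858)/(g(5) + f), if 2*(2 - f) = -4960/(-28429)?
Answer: 58010938095/579922 ≈ 1.0003e+5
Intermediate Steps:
u = -32344 (u = 2*(-13*1244) = 2*(-16172) = -32344)
g(I) = (141 + I)/(-60 + I)
f = 54378/28429 (f = 2 - (-2480)/(-28429) = 2 - (-2480)*(-1)/28429 = 2 - ½*4960/28429 = 2 - 2480/28429 = 54378/28429 ≈ 1.9128)
(u - 41858)/(g(5) + f) = (-32344 - 41858)/((141 + 5)/(-60 + 5) + 54378/28429) = -74202/(146/(-55) + 54378/28429) = -74202/(-1/55*146 + 54378/28429) = -74202/(-146/55 + 54378/28429) = -74202/(-1159844/1563595) = -74202*(-1563595/1159844) = 58010938095/579922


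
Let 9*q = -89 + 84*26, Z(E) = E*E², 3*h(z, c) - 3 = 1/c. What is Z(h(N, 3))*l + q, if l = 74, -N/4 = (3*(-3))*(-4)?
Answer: 243695/729 ≈ 334.29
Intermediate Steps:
N = -144 (N = -4*3*(-3)*(-4) = -(-36)*(-4) = -4*36 = -144)
h(z, c) = 1 + 1/(3*c)
Z(E) = E³
q = 2095/9 (q = (-89 + 84*26)/9 = (-89 + 2184)/9 = (⅑)*2095 = 2095/9 ≈ 232.78)
Z(h(N, 3))*l + q = ((⅓ + 3)/3)³*74 + 2095/9 = ((⅓)*(10/3))³*74 + 2095/9 = (10/9)³*74 + 2095/9 = (1000/729)*74 + 2095/9 = 74000/729 + 2095/9 = 243695/729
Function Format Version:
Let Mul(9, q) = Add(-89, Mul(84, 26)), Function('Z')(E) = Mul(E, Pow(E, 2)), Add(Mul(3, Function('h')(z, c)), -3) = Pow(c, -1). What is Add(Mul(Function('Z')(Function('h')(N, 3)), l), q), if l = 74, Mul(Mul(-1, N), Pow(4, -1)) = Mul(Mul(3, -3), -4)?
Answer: Rational(243695, 729) ≈ 334.29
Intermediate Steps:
N = -144 (N = Mul(-4, Mul(Mul(3, -3), -4)) = Mul(-4, Mul(-9, -4)) = Mul(-4, 36) = -144)
Function('h')(z, c) = Add(1, Mul(Rational(1, 3), Pow(c, -1)))
Function('Z')(E) = Pow(E, 3)
q = Rational(2095, 9) (q = Mul(Rational(1, 9), Add(-89, Mul(84, 26))) = Mul(Rational(1, 9), Add(-89, 2184)) = Mul(Rational(1, 9), 2095) = Rational(2095, 9) ≈ 232.78)
Add(Mul(Function('Z')(Function('h')(N, 3)), l), q) = Add(Mul(Pow(Mul(Pow(3, -1), Add(Rational(1, 3), 3)), 3), 74), Rational(2095, 9)) = Add(Mul(Pow(Mul(Rational(1, 3), Rational(10, 3)), 3), 74), Rational(2095, 9)) = Add(Mul(Pow(Rational(10, 9), 3), 74), Rational(2095, 9)) = Add(Mul(Rational(1000, 729), 74), Rational(2095, 9)) = Add(Rational(74000, 729), Rational(2095, 9)) = Rational(243695, 729)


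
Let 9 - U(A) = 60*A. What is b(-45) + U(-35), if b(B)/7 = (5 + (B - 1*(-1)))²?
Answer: 12756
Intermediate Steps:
U(A) = 9 - 60*A
b(B) = 7*(6 + B)² (b(B) = 7*(5 + (B - 1*(-1)))² = 7*(5 + (B + 1))² = 7*(5 + (1 + B))² = 7*(6 + B)²)
b(-45) + U(-35) = 7*(6 - 45)² + (9 - 60*(-35)) = 7*(-39)² + (9 + 2100) = 7*1521 + 2109 = 10647 + 2109 = 12756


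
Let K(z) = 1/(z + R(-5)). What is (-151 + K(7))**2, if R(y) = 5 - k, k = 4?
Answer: 1456849/64 ≈ 22763.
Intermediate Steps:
R(y) = 1 (R(y) = 5 - 1*4 = 5 - 4 = 1)
K(z) = 1/(1 + z) (K(z) = 1/(z + 1) = 1/(1 + z))
(-151 + K(7))**2 = (-151 + 1/(1 + 7))**2 = (-151 + 1/8)**2 = (-1207/8)**2 = 1456849/64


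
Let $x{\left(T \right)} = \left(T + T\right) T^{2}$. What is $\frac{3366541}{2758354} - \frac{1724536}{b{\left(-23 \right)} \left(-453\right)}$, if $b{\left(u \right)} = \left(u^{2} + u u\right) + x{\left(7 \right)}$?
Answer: $\frac{2126306162}{624767181} \approx 3.4034$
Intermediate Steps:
$x{\left(T \right)} = 2 T^{3}$ ($x{\left(T \right)} = 2 T T^{2} = 2 T^{3}$)
$b{\left(u \right)} = 686 + 2 u^{2}$ ($b{\left(u \right)} = \left(u^{2} + u u\right) + 2 \cdot 7^{3} = \left(u^{2} + u^{2}\right) + 2 \cdot 343 = 2 u^{2} + 686 = 686 + 2 u^{2}$)
$\frac{3366541}{2758354} - \frac{1724536}{b{\left(-23 \right)} \left(-453\right)} = \frac{3366541}{2758354} - \frac{1724536}{\left(686 + 2 \left(-23\right)^{2}\right) \left(-453\right)} = 3366541 \cdot \frac{1}{2758354} - \frac{1724536}{\left(686 + 2 \cdot 529\right) \left(-453\right)} = \frac{3366541}{2758354} - \frac{1724536}{\left(686 + 1058\right) \left(-453\right)} = \frac{3366541}{2758354} - \frac{1724536}{1744 \left(-453\right)} = \frac{3366541}{2758354} - \frac{1724536}{-790032} = \frac{3366541}{2758354} - - \frac{215567}{98754} = \frac{3366541}{2758354} + \frac{215567}{98754} = \frac{2126306162}{624767181}$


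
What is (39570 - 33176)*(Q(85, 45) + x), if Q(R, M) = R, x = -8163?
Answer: -51650732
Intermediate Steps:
(39570 - 33176)*(Q(85, 45) + x) = (39570 - 33176)*(85 - 8163) = 6394*(-8078) = -51650732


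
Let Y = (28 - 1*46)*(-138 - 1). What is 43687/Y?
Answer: 43687/2502 ≈ 17.461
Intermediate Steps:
Y = 2502 (Y = (28 - 46)*(-139) = -18*(-139) = 2502)
43687/Y = 43687/2502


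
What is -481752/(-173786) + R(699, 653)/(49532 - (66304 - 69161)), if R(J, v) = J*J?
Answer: 6119473273/505804153 ≈ 12.099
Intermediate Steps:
R(J, v) = J²
-481752/(-173786) + R(699, 653)/(49532 - (66304 - 69161)) = -481752/(-173786) + 699²/(49532 - (66304 - 69161)) = -481752*(-1/173786) + 488601/(49532 - 1*(-2857)) = 240876/86893 + 488601/(49532 + 2857) = 240876/86893 + 488601/52389 = 240876/86893 + 488601*(1/52389) = 240876/86893 + 54289/5821 = 6119473273/505804153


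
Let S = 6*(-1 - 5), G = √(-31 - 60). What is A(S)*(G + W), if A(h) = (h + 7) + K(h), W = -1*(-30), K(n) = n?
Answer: -1950 - 65*I*√91 ≈ -1950.0 - 620.06*I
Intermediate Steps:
G = I*√91 (G = √(-91) = I*√91 ≈ 9.5394*I)
W = 30
S = -36 (S = 6*(-6) = -36)
A(h) = 7 + 2*h (A(h) = (h + 7) + h = (7 + h) + h = 7 + 2*h)
A(S)*(G + W) = (7 + 2*(-36))*(I*√91 + 30) = (7 - 72)*(30 + I*√91) = -65*(30 + I*√91) = -1950 - 65*I*√91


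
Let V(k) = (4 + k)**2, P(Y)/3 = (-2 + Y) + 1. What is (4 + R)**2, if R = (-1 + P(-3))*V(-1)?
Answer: 12769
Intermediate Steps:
P(Y) = -3 + 3*Y (P(Y) = 3*((-2 + Y) + 1) = 3*(-1 + Y) = -3 + 3*Y)
R = -117 (R = (-1 + (-3 + 3*(-3)))*(4 - 1)**2 = (-1 + (-3 - 9))*3**2 = (-1 - 12)*9 = -13*9 = -117)
(4 + R)**2 = (4 - 117)**2 = (-113)**2 = 12769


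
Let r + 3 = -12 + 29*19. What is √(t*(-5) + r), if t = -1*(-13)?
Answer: √471 ≈ 21.703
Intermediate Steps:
t = 13
r = 536 (r = -3 + (-12 + 29*19) = -3 + (-12 + 551) = -3 + 539 = 536)
√(t*(-5) + r) = √(13*(-5) + 536) = √(-65 + 536) = √471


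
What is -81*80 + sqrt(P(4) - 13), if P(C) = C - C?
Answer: -6480 + I*sqrt(13) ≈ -6480.0 + 3.6056*I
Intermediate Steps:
P(C) = 0
-81*80 + sqrt(P(4) - 13) = -81*80 + sqrt(0 - 13) = -6480 + sqrt(-13) = -6480 + I*sqrt(13)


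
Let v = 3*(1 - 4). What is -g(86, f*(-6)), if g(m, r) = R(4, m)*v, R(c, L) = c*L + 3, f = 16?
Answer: 3123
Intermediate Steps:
R(c, L) = 3 + L*c (R(c, L) = L*c + 3 = 3 + L*c)
v = -9 (v = 3*(-3) = -9)
g(m, r) = -27 - 36*m (g(m, r) = (3 + m*4)*(-9) = (3 + 4*m)*(-9) = -27 - 36*m)
-g(86, f*(-6)) = -(-27 - 36*86) = -(-27 - 3096) = -1*(-3123) = 3123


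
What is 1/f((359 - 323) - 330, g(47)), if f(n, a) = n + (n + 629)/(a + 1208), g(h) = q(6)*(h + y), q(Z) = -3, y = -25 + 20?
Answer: -1082/317773 ≈ -0.0034049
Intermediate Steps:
y = -5
g(h) = 15 - 3*h (g(h) = -3*(h - 5) = -3*(-5 + h) = 15 - 3*h)
f(n, a) = n + (629 + n)/(1208 + a)
1/f((359 - 323) - 330, g(47)) = 1/((629 + 1209*((359 - 323) - 330) + (15 - 3*47)*((359 - 323) - 330))/(1208 + (15 - 3*47))) = 1/((629 + 1209*(36 - 330) + (15 - 141)*(36 - 330))/(1208 + (15 - 141))) = 1/((629 + 1209*(-294) - 126*(-294))/(1208 - 126)) = 1/((629 - 355446 + 37044)/1082) = 1/((1/1082)*(-317773)) = 1/(-317773/1082) = -1082/317773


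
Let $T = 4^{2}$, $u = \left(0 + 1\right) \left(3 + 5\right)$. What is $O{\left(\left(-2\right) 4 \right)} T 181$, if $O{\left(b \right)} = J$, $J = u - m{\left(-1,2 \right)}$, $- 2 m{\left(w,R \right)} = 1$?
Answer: $24616$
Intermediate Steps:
$m{\left(w,R \right)} = - \frac{1}{2}$ ($m{\left(w,R \right)} = \left(- \frac{1}{2}\right) 1 = - \frac{1}{2}$)
$u = 8$ ($u = 1 \cdot 8 = 8$)
$J = \frac{17}{2}$ ($J = 8 - - \frac{1}{2} = 8 + \frac{1}{2} = \frac{17}{2} \approx 8.5$)
$T = 16$
$O{\left(b \right)} = \frac{17}{2}$
$O{\left(\left(-2\right) 4 \right)} T 181 = \frac{17}{2} \cdot 16 \cdot 181 = 136 \cdot 181 = 24616$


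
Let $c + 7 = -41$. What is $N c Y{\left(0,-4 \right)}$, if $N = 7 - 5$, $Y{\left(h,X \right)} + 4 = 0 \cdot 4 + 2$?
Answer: $192$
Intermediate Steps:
$c = -48$ ($c = -7 - 41 = -48$)
$Y{\left(h,X \right)} = -2$ ($Y{\left(h,X \right)} = -4 + \left(0 \cdot 4 + 2\right) = -4 + \left(0 + 2\right) = -4 + 2 = -2$)
$N = 2$ ($N = 7 - 5 = 2$)
$N c Y{\left(0,-4 \right)} = 2 \left(-48\right) \left(-2\right) = \left(-96\right) \left(-2\right) = 192$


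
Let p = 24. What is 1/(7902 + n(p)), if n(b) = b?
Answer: 1/7926 ≈ 0.00012617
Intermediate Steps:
1/(7902 + n(p)) = 1/(7902 + 24) = 1/7926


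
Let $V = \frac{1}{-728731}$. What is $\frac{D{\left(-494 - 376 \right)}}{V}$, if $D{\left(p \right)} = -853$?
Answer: $621607543$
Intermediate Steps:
$V = - \frac{1}{728731} \approx -1.3722 \cdot 10^{-6}$
$\frac{D{\left(-494 - 376 \right)}}{V} = - \frac{853}{- \frac{1}{728731}} = \left(-853\right) \left(-728731\right) = 621607543$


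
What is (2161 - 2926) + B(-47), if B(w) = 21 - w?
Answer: -697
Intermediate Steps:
(2161 - 2926) + B(-47) = (2161 - 2926) + (21 - 1*(-47)) = -765 + (21 + 47) = -765 + 68 = -697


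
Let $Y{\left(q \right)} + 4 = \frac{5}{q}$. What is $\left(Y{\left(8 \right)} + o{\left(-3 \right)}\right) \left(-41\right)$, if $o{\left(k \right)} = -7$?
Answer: $\frac{3403}{8} \approx 425.38$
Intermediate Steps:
$Y{\left(q \right)} = -4 + \frac{5}{q}$
$\left(Y{\left(8 \right)} + o{\left(-3 \right)}\right) \left(-41\right) = \left(\left(-4 + \frac{5}{8}\right) - 7\right) \left(-41\right) = \left(- \frac{27}{8} - 7\right) \left(-41\right) = \left(- \frac{83}{8}\right) \left(-41\right) = \frac{3403}{8}$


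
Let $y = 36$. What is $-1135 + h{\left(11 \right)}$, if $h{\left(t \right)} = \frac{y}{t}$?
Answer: $- \frac{12449}{11} \approx -1131.7$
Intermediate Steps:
$h{\left(t \right)} = \frac{36}{t}$
$-1135 + h{\left(11 \right)} = -1135 + \frac{36}{11} = - \frac{12449}{11}$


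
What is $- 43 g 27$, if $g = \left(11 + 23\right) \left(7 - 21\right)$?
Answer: $552636$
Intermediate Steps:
$g = -476$ ($g = 34 \left(-14\right) = -476$)
$- 43 g 27 = \left(-43\right) \left(-476\right) 27 = 20468 \cdot 27 = 552636$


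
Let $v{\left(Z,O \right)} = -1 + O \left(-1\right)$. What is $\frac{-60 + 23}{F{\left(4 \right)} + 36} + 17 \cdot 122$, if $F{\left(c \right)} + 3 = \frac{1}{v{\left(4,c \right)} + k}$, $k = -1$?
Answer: $\frac{408356}{197} \approx 2072.9$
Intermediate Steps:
$v{\left(Z,O \right)} = -1 - O$
$F{\left(c \right)} = -3 + \frac{1}{-2 - c}$ ($F{\left(c \right)} = -3 + \frac{1}{\left(-1 - c\right) - 1} = -3 + \frac{1}{-2 - c}$)
$\frac{-60 + 23}{F{\left(4 \right)} + 36} + 17 \cdot 122 = \frac{-60 + 23}{\frac{-7 - 12}{2 + 4} + 36} + 17 \cdot 122 = - \frac{37}{\frac{-7 - 12}{6} + 36} + 2074 = - \frac{37}{\frac{1}{6} \left(-19\right) + 36} + 2074 = - \frac{37}{- \frac{19}{6} + 36} + 2074 = - \frac{37}{\frac{197}{6}} + 2074 = \left(-37\right) \frac{6}{197} + 2074 = - \frac{222}{197} + 2074 = \frac{408356}{197}$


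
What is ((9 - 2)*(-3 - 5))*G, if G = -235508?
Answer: 13188448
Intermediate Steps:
((9 - 2)*(-3 - 5))*G = ((9 - 2)*(-3 - 5))*(-235508) = (7*(-8))*(-235508) = -56*(-235508) = 13188448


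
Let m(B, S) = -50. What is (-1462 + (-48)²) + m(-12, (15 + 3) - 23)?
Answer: 792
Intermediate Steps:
(-1462 + (-48)²) + m(-12, (15 + 3) - 23) = (-1462 + (-48)²) - 50 = (-1462 + 2304) - 50 = 842 - 50 = 792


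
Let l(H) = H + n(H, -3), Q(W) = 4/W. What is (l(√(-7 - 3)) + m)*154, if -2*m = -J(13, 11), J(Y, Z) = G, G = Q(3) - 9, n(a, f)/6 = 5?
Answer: 12089/3 + 154*I*√10 ≈ 4029.7 + 486.99*I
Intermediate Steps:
n(a, f) = 30 (n(a, f) = 6*5 = 30)
G = -23/3 (G = 4/3 - 9 = -23/3 ≈ -7.6667)
J(Y, Z) = -23/3
m = -23/6 (m = -(-1)*(-23)/(2*3) = -½*23/3 = -23/6 ≈ -3.8333)
l(H) = 30 + H (l(H) = H + 30 = 30 + H)
(l(√(-7 - 3)) + m)*154 = ((30 + √(-7 - 3)) - 23/6)*154 = ((30 + √(-10)) - 23/6)*154 = ((30 + I*√10) - 23/6)*154 = (157/6 + I*√10)*154 = 12089/3 + 154*I*√10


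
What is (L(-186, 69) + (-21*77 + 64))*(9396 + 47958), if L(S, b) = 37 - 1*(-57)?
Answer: -83679486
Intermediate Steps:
L(S, b) = 94 (L(S, b) = 37 + 57 = 94)
(L(-186, 69) + (-21*77 + 64))*(9396 + 47958) = (94 + (-21*77 + 64))*(9396 + 47958) = (94 + (-1617 + 64))*57354 = (94 - 1553)*57354 = -1459*57354 = -83679486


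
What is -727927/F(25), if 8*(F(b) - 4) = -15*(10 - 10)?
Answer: -727927/4 ≈ -1.8198e+5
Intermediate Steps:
F(b) = 4 (F(b) = 4 + (-15*(10 - 10))/8 = 4 + (-15*0)/8 = 4 + (⅛)*0 = 4 + 0 = 4)
-727927/F(25) = -727927/4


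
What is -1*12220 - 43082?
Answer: -55302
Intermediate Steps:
-1*12220 - 43082 = -12220 - 43082 = -55302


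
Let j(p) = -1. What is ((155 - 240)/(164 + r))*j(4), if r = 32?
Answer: 85/196 ≈ 0.43367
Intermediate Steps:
((155 - 240)/(164 + r))*j(4) = ((155 - 240)/(164 + 32))*(-1) = -85/196*(-1) = 85/196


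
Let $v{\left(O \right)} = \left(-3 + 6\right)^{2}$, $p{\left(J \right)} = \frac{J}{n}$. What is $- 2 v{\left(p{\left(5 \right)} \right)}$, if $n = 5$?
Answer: $-18$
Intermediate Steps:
$p{\left(J \right)} = \frac{J}{5}$
$v{\left(O \right)} = 9$ ($v{\left(O \right)} = 3^{2} = 9$)
$- 2 v{\left(p{\left(5 \right)} \right)} = \left(-2\right) 9 = -18$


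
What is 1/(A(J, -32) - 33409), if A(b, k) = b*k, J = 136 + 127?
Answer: -1/41825 ≈ -2.3909e-5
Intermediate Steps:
J = 263
1/(A(J, -32) - 33409) = 1/(263*(-32) - 33409) = 1/(-8416 - 33409) = 1/(-41825) = -1/41825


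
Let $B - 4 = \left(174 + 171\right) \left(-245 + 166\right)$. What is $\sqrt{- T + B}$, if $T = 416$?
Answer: $i \sqrt{27667} \approx 166.33 i$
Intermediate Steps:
$B = -27251$ ($B = 4 + \left(174 + 171\right) \left(-245 + 166\right) = 4 + 345 \left(-79\right) = 4 - 27255 = -27251$)
$\sqrt{- T + B} = \sqrt{\left(-1\right) 416 - 27251} = \sqrt{-416 - 27251} = \sqrt{-27667} = i \sqrt{27667}$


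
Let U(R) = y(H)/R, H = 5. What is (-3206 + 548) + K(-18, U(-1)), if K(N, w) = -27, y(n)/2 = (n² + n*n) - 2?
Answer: -2685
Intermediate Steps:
y(n) = -4 + 4*n² (y(n) = 2*((n² + n*n) - 2) = 2*((n² + n²) - 2) = 2*(2*n² - 2) = 2*(-2 + 2*n²) = -4 + 4*n²)
U(R) = 96/R (U(R) = (-4 + 4*5²)/R = (-4 + 4*25)/R = (-4 + 100)/R = 96/R)
(-3206 + 548) + K(-18, U(-1)) = (-3206 + 548) - 27 = -2658 - 27 = -2685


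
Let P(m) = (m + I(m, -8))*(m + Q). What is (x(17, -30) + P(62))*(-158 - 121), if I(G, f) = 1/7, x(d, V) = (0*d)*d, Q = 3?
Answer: -7888725/7 ≈ -1.1270e+6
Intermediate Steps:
x(d, V) = 0 (x(d, V) = 0*d = 0)
I(G, f) = ⅐
P(m) = (3 + m)*(⅐ + m) (P(m) = (m + ⅐)*(m + 3) = (⅐ + m)*(3 + m) = (3 + m)*(⅐ + m))
(x(17, -30) + P(62))*(-158 - 121) = (0 + (3/7 + 62² + (22/7)*62))*(-158 - 121) = (0 + (3/7 + 3844 + 1364/7))*(-279) = (0 + 28275/7)*(-279) = (28275/7)*(-279) = -7888725/7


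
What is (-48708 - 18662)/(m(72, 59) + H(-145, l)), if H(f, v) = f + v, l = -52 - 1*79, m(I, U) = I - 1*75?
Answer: 67370/279 ≈ 241.47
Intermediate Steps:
m(I, U) = -75 + I (m(I, U) = I - 75 = -75 + I)
l = -131 (l = -52 - 79 = -131)
(-48708 - 18662)/(m(72, 59) + H(-145, l)) = (-48708 - 18662)/((-75 + 72) + (-145 - 131)) = -67370/(-3 - 276) = -67370/(-279) = -67370*(-1/279) = 67370/279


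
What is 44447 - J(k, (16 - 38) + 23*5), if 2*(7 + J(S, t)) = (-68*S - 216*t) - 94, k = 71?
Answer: 56959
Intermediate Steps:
J(S, t) = -54 - 108*t - 34*S (J(S, t) = -7 + ((-68*S - 216*t) - 94)/2 = -7 + ((-216*t - 68*S) - 94)/2 = -7 + (-94 - 216*t - 68*S)/2 = -7 + (-47 - 108*t - 34*S) = -54 - 108*t - 34*S)
44447 - J(k, (16 - 38) + 23*5) = 44447 - (-54 - 108*((16 - 38) + 23*5) - 34*71) = 44447 - (-54 - 108*(-22 + 115) - 2414) = 44447 - (-54 - 108*93 - 2414) = 44447 - (-54 - 10044 - 2414) = 44447 - 1*(-12512) = 44447 + 12512 = 56959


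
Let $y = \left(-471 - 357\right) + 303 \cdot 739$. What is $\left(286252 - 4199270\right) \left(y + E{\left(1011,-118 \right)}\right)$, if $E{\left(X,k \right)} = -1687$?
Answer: $-866350011236$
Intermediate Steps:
$y = 223089$ ($y = -828 + 223917 = 223089$)
$\left(286252 - 4199270\right) \left(y + E{\left(1011,-118 \right)}\right) = \left(286252 - 4199270\right) \left(223089 - 1687\right) = \left(-3913018\right) 221402 = -866350011236$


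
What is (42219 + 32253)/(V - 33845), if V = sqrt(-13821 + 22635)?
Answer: -2520504840/1145475211 - 74472*sqrt(8814)/1145475211 ≈ -2.2065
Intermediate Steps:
V = sqrt(8814) ≈ 93.883
(42219 + 32253)/(V - 33845) = (42219 + 32253)/(sqrt(8814) - 33845) = 74472/(-33845 + sqrt(8814))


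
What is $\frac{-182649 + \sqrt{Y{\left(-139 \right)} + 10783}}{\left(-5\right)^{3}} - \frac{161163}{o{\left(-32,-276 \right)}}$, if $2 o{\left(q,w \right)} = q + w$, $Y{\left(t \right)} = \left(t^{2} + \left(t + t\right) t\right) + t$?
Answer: $\frac{48273321}{19250} - \frac{99 \sqrt{7}}{125} \approx 2505.6$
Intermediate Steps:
$Y{\left(t \right)} = t + 3 t^{2}$ ($Y{\left(t \right)} = \left(t^{2} + 2 t t\right) + t = \left(t^{2} + 2 t^{2}\right) + t = 3 t^{2} + t = t + 3 t^{2}$)
$o{\left(q,w \right)} = \frac{q}{2} + \frac{w}{2}$ ($o{\left(q,w \right)} = \frac{q + w}{2} = \frac{q}{2} + \frac{w}{2}$)
$\frac{-182649 + \sqrt{Y{\left(-139 \right)} + 10783}}{\left(-5\right)^{3}} - \frac{161163}{o{\left(-32,-276 \right)}} = \frac{-182649 + \sqrt{- 139 \left(1 + 3 \left(-139\right)\right) + 10783}}{\left(-5\right)^{3}} - \frac{161163}{\frac{1}{2} \left(-32\right) + \frac{1}{2} \left(-276\right)} = \frac{-182649 + \sqrt{- 139 \left(1 - 417\right) + 10783}}{-125} - \frac{161163}{-16 - 138} = \left(-182649 + \sqrt{\left(-139\right) \left(-416\right) + 10783}\right) \left(- \frac{1}{125}\right) - \frac{161163}{-154} = \left(-182649 + \sqrt{57824 + 10783}\right) \left(- \frac{1}{125}\right) - - \frac{161163}{154} = \left(-182649 + \sqrt{68607}\right) \left(- \frac{1}{125}\right) + \frac{161163}{154} = \left(-182649 + 99 \sqrt{7}\right) \left(- \frac{1}{125}\right) + \frac{161163}{154} = \left(\frac{182649}{125} - \frac{99 \sqrt{7}}{125}\right) + \frac{161163}{154} = \frac{48273321}{19250} - \frac{99 \sqrt{7}}{125}$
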